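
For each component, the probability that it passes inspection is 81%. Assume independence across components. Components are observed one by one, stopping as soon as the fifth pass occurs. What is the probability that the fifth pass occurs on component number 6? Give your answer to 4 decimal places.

Y = trial on which the fifth success occurs; negative binomial, r=5, p=0.81.
P(Y=6) = C(5,4) · p^5 · (1−p)^1
= 5 · 0.34868 · 0.19 = 0.331245

0.3312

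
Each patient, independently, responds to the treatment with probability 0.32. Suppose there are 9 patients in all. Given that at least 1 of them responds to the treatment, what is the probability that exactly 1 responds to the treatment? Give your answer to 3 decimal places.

0.136

X ~ Binomial(9, 0.32). Want P(X=1 | X≥1) = P(X=1) / P(X≥1).
P(X=1) = C(9,1)·0.32^1·0.68^8 = 0.13166
P(X≥1) = 1 − 0.03109 = 0.96891
Ratio = 0.13166 / 0.96891 = 0.13589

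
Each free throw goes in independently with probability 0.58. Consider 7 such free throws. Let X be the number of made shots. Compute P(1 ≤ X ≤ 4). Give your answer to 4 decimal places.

X ~ Binomial(7, 0.58); P(1 ≤ X ≤ 4) = Σ C(7,k) p^k (1−p)^(7−k) over k:
  k=1: C(7,1)·0.58^1·0.42^6 = 0.022285
  k=2: C(7,2)·0.58^2·0.42^5 = 0.092326
  k=3: C(7,3)·0.58^3·0.42^4 = 0.212495
  k=4: C(7,4)·0.58^4·0.42^3 = 0.293446
Total = 0.620552

0.6206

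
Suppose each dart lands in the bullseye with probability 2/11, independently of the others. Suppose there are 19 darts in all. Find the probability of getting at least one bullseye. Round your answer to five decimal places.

0.97791

P(at least one) = 1 − P(none) = 1 − (1 − 0.181818)^19
= 1 − 0.0220875 = 0.9779125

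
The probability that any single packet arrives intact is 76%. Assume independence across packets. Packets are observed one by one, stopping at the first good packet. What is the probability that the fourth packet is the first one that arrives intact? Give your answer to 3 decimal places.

Geometric (trials to first success), p = 0.76.
P(Y = 4) = (1−p)^3 · p = 0.013824 · 0.76 = 0.01051

0.011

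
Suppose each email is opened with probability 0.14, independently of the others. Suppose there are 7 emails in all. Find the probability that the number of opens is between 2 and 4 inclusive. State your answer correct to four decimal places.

0.2547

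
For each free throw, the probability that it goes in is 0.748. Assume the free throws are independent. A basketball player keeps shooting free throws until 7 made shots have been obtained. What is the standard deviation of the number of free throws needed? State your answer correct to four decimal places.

Y = total free throws until the seventh success; negative binomial with r=7, p=0.748.
SD(Y) = √[r(1−p)/p²] = √(3.152792) = 1.775610

1.7756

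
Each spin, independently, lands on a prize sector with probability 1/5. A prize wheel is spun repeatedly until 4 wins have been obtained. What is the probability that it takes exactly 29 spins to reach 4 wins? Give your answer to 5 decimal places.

0.01980

Y = trial on which the fourth success occurs; negative binomial, r=4, p=0.20.
P(Y=29) = C(28,3) · p^4 · (1−p)^25
= 3276 · 0.0016 · 0.0037779 = 0.0198022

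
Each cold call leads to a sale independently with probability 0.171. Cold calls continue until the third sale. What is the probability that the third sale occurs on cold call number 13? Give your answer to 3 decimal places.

0.051

Y = trial on which the third success occurs; negative binomial, r=3, p=0.171.
P(Y=13) = C(12,2) · p^3 · (1−p)^10
= 66 · 0.0050002 · 0.1533 = 0.05059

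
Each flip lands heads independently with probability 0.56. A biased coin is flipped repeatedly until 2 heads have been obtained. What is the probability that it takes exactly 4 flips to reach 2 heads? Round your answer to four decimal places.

Y = trial on which the second success occurs; negative binomial, r=2, p=0.56.
P(Y=4) = C(3,1) · p^2 · (1−p)^2
= 3 · 0.3136 · 0.1936 = 0.182139

0.1821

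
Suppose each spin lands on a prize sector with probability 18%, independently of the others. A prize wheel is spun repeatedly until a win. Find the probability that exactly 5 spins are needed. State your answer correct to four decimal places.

0.0814

Geometric (trials to first success), p = 0.18.
P(Y = 5) = (1−p)^4 · p = 0.45212 · 0.18 = 0.081382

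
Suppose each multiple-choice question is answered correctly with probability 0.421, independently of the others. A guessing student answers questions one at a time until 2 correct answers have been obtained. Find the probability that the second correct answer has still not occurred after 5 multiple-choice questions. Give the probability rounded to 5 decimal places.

Needing more than 5 multiple-choice questions ⇔ fewer than 2 successes in the first 5. With X ~ Binomial(5, 0.421), P(Y > 5) = P(X ≤ 1).
  k=0: C(5,0)·0.421^0·0.579^5 = 0.0650718
  k=1: C(5,1)·0.421^1·0.579^4 = 0.2365736
P(X ≤ 1) = 0.3016454

0.30165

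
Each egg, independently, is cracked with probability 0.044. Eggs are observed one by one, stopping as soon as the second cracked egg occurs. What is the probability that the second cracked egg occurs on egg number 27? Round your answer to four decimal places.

0.0163

Y = trial on which the second success occurs; negative binomial, r=2, p=0.044.
P(Y=27) = C(26,1) · p^2 · (1−p)^25
= 26 · 0.001936 · 0.32467 = 0.016343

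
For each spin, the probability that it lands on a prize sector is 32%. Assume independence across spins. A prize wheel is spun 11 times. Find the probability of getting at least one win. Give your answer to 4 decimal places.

0.9856

P(at least one) = 1 − P(none) = 1 − (1 − 0.32)^11
= 1 − 0.014375 = 0.985625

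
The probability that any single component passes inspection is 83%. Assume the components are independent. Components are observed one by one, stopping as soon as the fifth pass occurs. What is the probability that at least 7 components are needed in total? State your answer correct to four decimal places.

0.2713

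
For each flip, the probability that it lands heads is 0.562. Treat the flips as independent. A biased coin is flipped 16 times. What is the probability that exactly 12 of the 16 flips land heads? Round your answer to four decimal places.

X ~ Binomial(n=16, p=0.562).
P(X=12) = C(16,12) · p^12 · (1−p)^4
= 1820 · 0.00099274 · 0.036804 = 0.066497

0.0665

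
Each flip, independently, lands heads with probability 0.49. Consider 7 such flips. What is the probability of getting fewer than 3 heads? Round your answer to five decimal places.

0.24329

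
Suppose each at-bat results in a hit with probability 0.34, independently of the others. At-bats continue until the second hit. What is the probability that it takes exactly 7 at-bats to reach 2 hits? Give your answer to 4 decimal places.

0.0869

Y = trial on which the second success occurs; negative binomial, r=2, p=0.34.
P(Y=7) = C(6,1) · p^2 · (1−p)^5
= 6 · 0.1156 · 0.12523 = 0.086862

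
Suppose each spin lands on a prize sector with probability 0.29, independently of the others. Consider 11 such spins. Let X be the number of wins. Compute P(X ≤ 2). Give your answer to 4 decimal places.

0.3390

X ~ Binomial(11, 0.29); P(X ≤ 2) = Σ C(11,k) p^k (1−p)^(11−k) over k:
  k=0: C(11,0)·0.29^0·0.71^11 = 0.023112
  k=1: C(11,1)·0.29^1·0.71^10 = 0.103842
  k=2: C(11,2)·0.29^2·0.71^9 = 0.212072
Total = 0.339027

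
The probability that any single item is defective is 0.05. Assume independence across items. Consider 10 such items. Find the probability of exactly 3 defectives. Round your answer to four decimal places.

0.0105

X ~ Binomial(n=10, p=0.05).
P(X=3) = C(10,3) · p^3 · (1−p)^7
= 120 · 0.000125 · 0.69834 = 0.010475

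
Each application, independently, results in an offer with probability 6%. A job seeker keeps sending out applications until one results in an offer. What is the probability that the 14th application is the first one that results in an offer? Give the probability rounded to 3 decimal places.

Geometric (trials to first success), p = 0.06.
P(Y = 14) = (1−p)^13 · p = 0.44737 · 0.06 = 0.02684

0.027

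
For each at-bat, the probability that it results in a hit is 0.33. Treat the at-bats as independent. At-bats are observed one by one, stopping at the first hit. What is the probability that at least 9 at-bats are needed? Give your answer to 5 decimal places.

0.04061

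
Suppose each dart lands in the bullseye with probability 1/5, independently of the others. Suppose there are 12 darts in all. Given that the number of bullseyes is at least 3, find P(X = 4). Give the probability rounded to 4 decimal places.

X ~ Binomial(12, 0.20). Want P(X=4 | X≥3) = P(X=4) / P(X≥3).
P(X=4) = C(12,4)·0.20^4·0.80^8 = 0.132876
P(X≥3) = 1 − 0.068719 − 0.206158 − 0.283468 = 0.441654
Ratio = 0.132876 / 0.441654 = 0.300859

0.3009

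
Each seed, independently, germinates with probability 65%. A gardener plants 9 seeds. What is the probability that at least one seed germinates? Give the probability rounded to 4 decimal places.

0.9999

P(at least one) = 1 − P(none) = 1 − (1 − 0.65)^9
= 1 − 0.000079 = 0.999921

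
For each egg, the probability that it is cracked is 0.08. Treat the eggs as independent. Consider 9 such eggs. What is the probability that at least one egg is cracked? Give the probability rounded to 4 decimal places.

0.5278

P(at least one) = 1 − P(none) = 1 − (1 − 0.08)^9
= 1 − 0.472161 = 0.527839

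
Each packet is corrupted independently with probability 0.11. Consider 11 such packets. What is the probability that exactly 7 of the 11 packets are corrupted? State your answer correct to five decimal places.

0.00004

X ~ Binomial(n=11, p=0.11).
P(X=7) = C(11,7) · p^7 · (1−p)^4
= 330 · 1.9487e-07 · 0.62742 = 0.0000403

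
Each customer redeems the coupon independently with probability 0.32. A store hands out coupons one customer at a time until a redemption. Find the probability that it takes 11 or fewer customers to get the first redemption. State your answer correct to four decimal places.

0.9856

Y = number of customers to the first success; geometric, p = 0.32.
P(Y ≤ 11) = 1 − (1−p)^11 = 1 − 0.014375 = 0.985625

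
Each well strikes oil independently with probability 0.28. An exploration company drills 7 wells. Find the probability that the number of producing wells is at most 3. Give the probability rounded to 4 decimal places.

0.8984

X ~ Binomial(7, 0.28); P(X ≤ 3) = Σ C(7,k) p^k (1−p)^(7−k) over k:
  k=0: C(7,0)·0.28^0·0.72^7 = 0.100306
  k=1: C(7,1)·0.28^1·0.72^6 = 0.273056
  k=2: C(7,2)·0.28^2·0.72^5 = 0.318565
  k=3: C(7,3)·0.28^3·0.72^4 = 0.206477
Total = 0.898404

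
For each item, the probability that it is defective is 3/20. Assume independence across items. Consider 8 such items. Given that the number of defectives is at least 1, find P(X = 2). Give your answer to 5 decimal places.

X ~ Binomial(8, 0.15). Want P(X=2 | X≥1) = P(X=2) / P(X≥1).
P(X=2) = C(8,2)·0.15^2·0.85^6 = 0.2376042
P(X≥1) = 1 − 0.2724905 = 0.7275095
Ratio = 0.2376042 / 0.7275095 = 0.3265995

0.32660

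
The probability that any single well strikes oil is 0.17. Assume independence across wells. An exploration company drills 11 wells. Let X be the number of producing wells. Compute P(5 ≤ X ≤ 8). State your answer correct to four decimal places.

X ~ Binomial(11, 0.17); P(5 ≤ X ≤ 8) = Σ C(11,k) p^k (1−p)^(11−k) over k:
  k=5: C(11,5)·0.17^5·0.83^6 = 0.021446
  k=6: C(11,6)·0.17^6·0.83^5 = 0.004393
  k=7: C(11,7)·0.17^7·0.83^4 = 0.000643
  k=8: C(11,8)·0.17^8·0.83^3 = 0.000066
Total = 0.026548

0.0265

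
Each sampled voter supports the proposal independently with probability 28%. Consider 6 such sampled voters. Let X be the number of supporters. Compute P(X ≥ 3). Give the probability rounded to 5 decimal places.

0.21958

X ~ Binomial(6, 0.28); P(X ≥ 3) = Σ C(6,k) p^k (1−p)^(6−k) over k:
  k=3: C(6,3)·0.28^3·0.72^3 = 0.1638708
  k=4: C(6,4)·0.28^4·0.72^2 = 0.0477957
  k=5: C(6,5)·0.28^5·0.72^1 = 0.0074349
  k=6: C(6,6)·0.28^6·0.72^0 = 0.0004819
Total = 0.2195832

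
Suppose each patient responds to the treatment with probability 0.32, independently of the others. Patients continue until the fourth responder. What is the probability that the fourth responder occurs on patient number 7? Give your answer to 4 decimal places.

0.0659

Y = trial on which the fourth success occurs; negative binomial, r=4, p=0.32.
P(Y=7) = C(6,3) · p^4 · (1−p)^3
= 20 · 0.010486 · 0.31443 = 0.065941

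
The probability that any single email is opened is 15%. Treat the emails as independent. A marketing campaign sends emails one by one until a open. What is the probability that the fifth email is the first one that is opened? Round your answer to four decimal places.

0.0783

Geometric (trials to first success), p = 0.15.
P(Y = 5) = (1−p)^4 · p = 0.52201 · 0.15 = 0.078301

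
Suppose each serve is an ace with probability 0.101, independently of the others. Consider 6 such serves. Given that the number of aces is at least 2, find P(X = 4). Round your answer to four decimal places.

0.0109

X ~ Binomial(6, 0.101). Want P(X=4 | X≥2) = P(X=4) / P(X≥2).
P(X=4) = C(6,4)·0.101^4·0.899^2 = 0.001262
P(X≥2) = 1 − 0.527908 − 0.355853 = 0.116239
Ratio = 0.001262 / 0.116239 = 0.010853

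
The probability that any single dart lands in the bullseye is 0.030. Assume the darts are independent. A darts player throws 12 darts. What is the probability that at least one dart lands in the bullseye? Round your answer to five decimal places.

P(at least one) = 1 − P(none) = 1 − (1 − 0.03)^12
= 1 − 0.6938424 = 0.3061576

0.30616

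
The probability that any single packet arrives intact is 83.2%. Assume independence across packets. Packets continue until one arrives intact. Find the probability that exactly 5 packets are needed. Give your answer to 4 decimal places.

Geometric (trials to first success), p = 0.832.
P(Y = 5) = (1−p)^4 · p = 0.00079659 · 0.832 = 0.000663

0.0007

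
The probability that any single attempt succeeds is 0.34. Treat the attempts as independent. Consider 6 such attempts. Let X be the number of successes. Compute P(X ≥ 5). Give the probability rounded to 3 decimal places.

0.020

X ~ Binomial(6, 0.34); P(X ≥ 5) = Σ C(6,k) p^k (1−p)^(6−k) over k:
  k=5: C(6,5)·0.34^5·0.66^1 = 0.01799
  k=6: C(6,6)·0.34^6·0.66^0 = 0.00154
Total = 0.01954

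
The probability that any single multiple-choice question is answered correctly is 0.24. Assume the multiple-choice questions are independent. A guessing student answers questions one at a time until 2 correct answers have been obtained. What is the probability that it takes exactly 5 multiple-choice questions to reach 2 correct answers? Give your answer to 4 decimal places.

0.1011

Y = trial on which the second success occurs; negative binomial, r=2, p=0.24.
P(Y=5) = C(4,1) · p^2 · (1−p)^3
= 4 · 0.0576 · 0.43898 = 0.101140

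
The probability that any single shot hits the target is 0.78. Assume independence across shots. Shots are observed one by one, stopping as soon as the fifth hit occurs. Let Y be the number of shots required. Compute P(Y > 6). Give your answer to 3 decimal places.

0.394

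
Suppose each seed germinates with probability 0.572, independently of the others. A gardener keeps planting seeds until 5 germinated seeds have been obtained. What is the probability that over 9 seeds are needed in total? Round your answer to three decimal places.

0.328

Needing more than 9 seeds ⇔ fewer than 5 successes in the first 9. With X ~ Binomial(9, 0.572), P(Y > 9) = P(X ≤ 4).
  k=0: C(9,0)·0.572^0·0.428^9 = 0.00048
  k=1: C(9,1)·0.572^1·0.428^8 = 0.00580
  k=2: C(9,2)·0.572^2·0.428^7 = 0.03099
  k=3: C(9,3)·0.572^3·0.428^6 = 0.09663
  k=4: C(9,4)·0.572^4·0.428^5 = 0.19372
P(X ≤ 4) = 0.32762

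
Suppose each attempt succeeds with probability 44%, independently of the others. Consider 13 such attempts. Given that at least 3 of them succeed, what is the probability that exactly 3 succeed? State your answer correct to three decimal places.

X ~ Binomial(13, 0.44). Want P(X=3 | X≥3) = P(X=3) / P(X≥3).
P(X=3) = C(13,3)·0.44^3·0.56^10 = 0.07389
P(X≥3) = 1 − 0.00053 − 0.00544 − 0.02565 = 0.96838
Ratio = 0.07389 / 0.96838 = 0.07631

0.076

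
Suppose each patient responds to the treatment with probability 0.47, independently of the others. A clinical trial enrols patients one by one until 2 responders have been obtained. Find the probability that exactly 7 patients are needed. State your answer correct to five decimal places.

0.05543

Y = trial on which the second success occurs; negative binomial, r=2, p=0.47.
P(Y=7) = C(6,1) · p^2 · (1−p)^5
= 6 · 0.2209 · 0.04182 = 0.0554276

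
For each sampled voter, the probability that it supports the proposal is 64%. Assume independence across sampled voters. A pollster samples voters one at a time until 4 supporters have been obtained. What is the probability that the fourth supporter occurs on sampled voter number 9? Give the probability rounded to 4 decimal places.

Y = trial on which the fourth success occurs; negative binomial, r=4, p=0.64.
P(Y=9) = C(8,3) · p^4 · (1−p)^5
= 56 · 0.16777 · 0.0060466 = 0.056809

0.0568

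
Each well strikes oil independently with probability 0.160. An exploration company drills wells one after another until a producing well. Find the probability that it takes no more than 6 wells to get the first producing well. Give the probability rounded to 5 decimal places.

Y = number of wells to the first success; geometric, p = 0.16.
P(Y ≤ 6) = 1 − (1−p)^6 = 1 − 0.3512980 = 0.6487020

0.64870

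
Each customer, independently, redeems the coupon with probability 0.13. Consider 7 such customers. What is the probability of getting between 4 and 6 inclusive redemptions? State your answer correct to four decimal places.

0.0072

X ~ Binomial(7, 0.13); P(4 ≤ X ≤ 6) = Σ C(7,k) p^k (1−p)^(7−k) over k:
  k=4: C(7,4)·0.13^4·0.87^3 = 0.006583
  k=5: C(7,5)·0.13^5·0.87^2 = 0.000590
  k=6: C(7,6)·0.13^6·0.87^1 = 0.000029
Total = 0.007202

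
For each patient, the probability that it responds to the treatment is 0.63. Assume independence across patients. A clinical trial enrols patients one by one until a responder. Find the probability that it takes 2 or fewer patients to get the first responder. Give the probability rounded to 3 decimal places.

0.863

Y = number of patients to the first success; geometric, p = 0.63.
P(Y ≤ 2) = 1 − (1−p)^2 = 1 − 0.13690 = 0.86310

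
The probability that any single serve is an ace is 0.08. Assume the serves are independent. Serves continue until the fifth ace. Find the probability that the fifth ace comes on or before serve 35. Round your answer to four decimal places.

0.1443

Finishing within 35 serves ⇔ at least 5 successes in the first 35. With X ~ Binomial(35, 0.08), P(Y ≤ 35) = 1 − P(X ≤ 4).
  k=0: C(35,0)·0.08^0·0.92^35 = 0.054022
  k=1: C(35,1)·0.08^1·0.92^34 = 0.164416
  k=2: C(35,2)·0.08^2·0.92^33 = 0.243050
  k=3: C(35,3)·0.08^3·0.92^32 = 0.232482
  k=4: C(35,4)·0.08^4·0.92^31 = 0.161727
1 − 0.855698 = 0.144302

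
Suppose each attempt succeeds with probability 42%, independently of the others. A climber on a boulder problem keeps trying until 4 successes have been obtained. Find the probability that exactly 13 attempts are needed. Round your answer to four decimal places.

0.0508

Y = trial on which the fourth success occurs; negative binomial, r=4, p=0.42.
P(Y=13) = C(12,3) · p^4 · (1−p)^9
= 220 · 0.031117 · 0.0074277 = 0.050848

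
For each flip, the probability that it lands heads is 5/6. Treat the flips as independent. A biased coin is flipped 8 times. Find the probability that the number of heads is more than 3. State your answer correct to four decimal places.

X ~ Binomial(8, 0.833333); P(X ≥ 4) = Σ C(8,k) p^k (1−p)^(8−k) over k:
  k=4: C(8,4)·0.833333^4·0.166667^4 = 0.026048
  k=5: C(8,5)·0.833333^5·0.166667^3 = 0.104190
  k=6: C(8,6)·0.833333^6·0.166667^2 = 0.260476
  k=7: C(8,7)·0.833333^7·0.166667^1 = 0.372109
  k=8: C(8,8)·0.833333^8·0.166667^0 = 0.232568
Total = 0.995391

0.9954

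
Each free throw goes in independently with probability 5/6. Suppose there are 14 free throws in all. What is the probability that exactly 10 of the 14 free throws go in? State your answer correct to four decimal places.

X ~ Binomial(n=14, p=0.833333).
P(X=10) = C(14,10) · p^10 · (1−p)^4
= 1001 · 0.16151 · 0.0007716 = 0.124743

0.1247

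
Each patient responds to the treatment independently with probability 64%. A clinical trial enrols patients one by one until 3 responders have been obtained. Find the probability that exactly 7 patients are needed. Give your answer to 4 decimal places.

Y = trial on which the third success occurs; negative binomial, r=3, p=0.64.
P(Y=7) = C(6,2) · p^3 · (1−p)^4
= 15 · 0.26214 · 0.016796 = 0.066045

0.0660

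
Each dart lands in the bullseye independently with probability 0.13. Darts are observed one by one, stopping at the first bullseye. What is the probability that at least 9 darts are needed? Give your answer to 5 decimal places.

Y = number of darts to the first success; geometric, p = 0.13.
P(Y > 8) = P(first 8 all fail) = (1−p)^8 = 0.3282117

0.32821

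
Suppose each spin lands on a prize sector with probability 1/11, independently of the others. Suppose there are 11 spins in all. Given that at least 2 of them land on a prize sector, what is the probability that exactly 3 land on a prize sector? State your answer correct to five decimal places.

0.21909

X ~ Binomial(11, 0.090909). Want P(X=3 | X≥2) = P(X=3) / P(X≥2).
P(X=3) = C(11,3)·0.090909^3·0.909091^8 = 0.0578315
P(X≥2) = 1 − 0.3504939 − 0.3855433 = 0.2639628
Ratio = 0.0578315 / 0.2639628 = 0.2190895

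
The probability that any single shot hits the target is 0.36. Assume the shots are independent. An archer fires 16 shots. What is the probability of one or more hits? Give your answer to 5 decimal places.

0.99921

P(at least one) = 1 − P(none) = 1 − (1 − 0.36)^16
= 1 − 0.0007923 = 0.9992077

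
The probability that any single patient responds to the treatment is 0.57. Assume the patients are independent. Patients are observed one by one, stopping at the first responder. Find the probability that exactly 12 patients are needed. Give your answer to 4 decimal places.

Geometric (trials to first success), p = 0.57.
P(Y = 12) = (1−p)^11 · p = 9.2929e-05 · 0.57 = 0.000053

0.0001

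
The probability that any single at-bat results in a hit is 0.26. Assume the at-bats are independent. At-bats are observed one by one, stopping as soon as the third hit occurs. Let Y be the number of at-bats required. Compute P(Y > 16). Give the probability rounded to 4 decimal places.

Needing more than 16 at-bats ⇔ fewer than 3 successes in the first 16. With X ~ Binomial(16, 0.26), P(Y > 16) = P(X ≤ 2).
  k=0: C(16,0)·0.26^0·0.74^16 = 0.008086
  k=1: C(16,1)·0.26^1·0.74^15 = 0.045454
  k=2: C(16,2)·0.26^2·0.74^14 = 0.119777
P(X ≤ 2) = 0.173316

0.1733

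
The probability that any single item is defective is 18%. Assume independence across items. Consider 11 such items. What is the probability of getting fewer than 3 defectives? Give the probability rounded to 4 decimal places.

0.6836

X ~ Binomial(11, 0.18); P(X ≤ 2) = Σ C(11,k) p^k (1−p)^(11−k) over k:
  k=0: C(11,0)·0.18^0·0.82^11 = 0.112707
  k=1: C(11,1)·0.18^1·0.82^10 = 0.272147
  k=2: C(11,2)·0.18^2·0.82^9 = 0.298698
Total = 0.683553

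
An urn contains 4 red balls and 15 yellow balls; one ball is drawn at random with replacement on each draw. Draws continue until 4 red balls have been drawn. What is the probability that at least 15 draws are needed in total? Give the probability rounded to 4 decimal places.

Needing more than 14 draws ⇔ fewer than 4 successes in the first 14. With X ~ Binomial(14, 0.210526), P(Y > 14) = P(X ≤ 3).
  k=0: C(14,0)·0.210526^0·0.789474^14 = 0.036537
  k=1: C(14,1)·0.210526^1·0.789474^13 = 0.136403
  k=2: C(14,2)·0.210526^2·0.789474^12 = 0.236432
  k=3: C(14,3)·0.210526^3·0.789474^11 = 0.252194
P(X ≤ 3) = 0.661565

0.6616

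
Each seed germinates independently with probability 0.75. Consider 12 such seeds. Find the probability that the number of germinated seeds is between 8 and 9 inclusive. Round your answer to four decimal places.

0.4517

X ~ Binomial(12, 0.75); P(8 ≤ X ≤ 9) = Σ C(12,k) p^k (1−p)^(12−k) over k:
  k=8: C(12,8)·0.75^8·0.25^4 = 0.193578
  k=9: C(12,9)·0.75^9·0.25^3 = 0.258104
Total = 0.451681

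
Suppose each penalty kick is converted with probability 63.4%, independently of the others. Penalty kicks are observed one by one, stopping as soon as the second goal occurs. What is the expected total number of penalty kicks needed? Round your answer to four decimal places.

3.1546

Y = total penalty kicks until the second success; negative binomial with r=2, p=0.634.
E[Y] = r / p = 2 / 0.634 = 3.154574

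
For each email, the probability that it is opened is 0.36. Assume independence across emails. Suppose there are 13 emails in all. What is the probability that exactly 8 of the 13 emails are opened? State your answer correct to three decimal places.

0.039

X ~ Binomial(n=13, p=0.36).
P(X=8) = C(13,8) · p^8 · (1−p)^5
= 1287 · 0.00028211 · 0.10737 = 0.03899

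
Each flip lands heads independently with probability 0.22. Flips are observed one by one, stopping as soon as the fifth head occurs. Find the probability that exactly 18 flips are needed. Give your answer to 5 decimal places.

0.04852

Y = trial on which the fifth success occurs; negative binomial, r=5, p=0.22.
P(Y=18) = C(17,4) · p^5 · (1−p)^13
= 2380 · 0.00051536 · 0.039558 = 0.0485199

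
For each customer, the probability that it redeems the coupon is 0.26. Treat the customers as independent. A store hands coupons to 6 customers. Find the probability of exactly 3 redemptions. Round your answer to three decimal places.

0.142

X ~ Binomial(n=6, p=0.26).
P(X=3) = C(6,3) · p^3 · (1−p)^3
= 20 · 0.017576 · 0.40522 = 0.14244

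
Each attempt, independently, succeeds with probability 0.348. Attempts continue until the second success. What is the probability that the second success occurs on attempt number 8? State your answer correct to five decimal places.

0.06512

Y = trial on which the second success occurs; negative binomial, r=2, p=0.348.
P(Y=8) = C(7,1) · p^2 · (1−p)^6
= 7 · 0.1211 · 0.076822 = 0.0651242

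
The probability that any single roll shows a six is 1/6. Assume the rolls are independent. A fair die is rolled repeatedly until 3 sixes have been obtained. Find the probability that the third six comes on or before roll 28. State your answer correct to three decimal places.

Finishing within 28 rolls ⇔ at least 3 successes in the first 28. With X ~ Binomial(28, 0.166667), P(Y ≤ 28) = 1 − P(X ≤ 2).
  k=0: C(28,0)·0.166667^0·0.833333^28 = 0.00607
  k=1: C(28,1)·0.166667^1·0.833333^27 = 0.03397
  k=2: C(28,2)·0.166667^2·0.833333^26 = 0.09172
1 − 0.13176 = 0.86824

0.868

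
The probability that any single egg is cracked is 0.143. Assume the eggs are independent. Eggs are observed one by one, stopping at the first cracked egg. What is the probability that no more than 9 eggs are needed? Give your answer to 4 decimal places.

Y = number of eggs to the first success; geometric, p = 0.143.
P(Y ≤ 9) = 1 − (1−p)^9 = 1 − 0.249360 = 0.750640

0.7506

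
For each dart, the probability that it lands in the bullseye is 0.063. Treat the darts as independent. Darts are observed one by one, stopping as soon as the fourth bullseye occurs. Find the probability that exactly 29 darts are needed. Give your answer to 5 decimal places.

0.01014

Y = trial on which the fourth success occurs; negative binomial, r=4, p=0.063.
P(Y=29) = C(28,3) · p^4 · (1−p)^25
= 3276 · 1.5753e-05 · 0.19656 = 0.0101437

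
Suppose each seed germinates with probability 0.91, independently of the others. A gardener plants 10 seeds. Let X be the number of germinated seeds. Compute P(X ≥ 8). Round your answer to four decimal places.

0.9460

X ~ Binomial(10, 0.91); P(X ≥ 8) = Σ C(10,k) p^k (1−p)^(10−k) over k:
  k=8: C(10,8)·0.91^8·0.09^2 = 0.171407
  k=9: C(10,9)·0.91^9·0.09^1 = 0.385137
  k=10: C(10,10)·0.91^10·0.09^0 = 0.389416
Total = 0.945960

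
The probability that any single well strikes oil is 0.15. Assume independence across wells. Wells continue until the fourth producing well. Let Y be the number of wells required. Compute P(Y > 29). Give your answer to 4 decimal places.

Needing more than 29 wells ⇔ fewer than 4 successes in the first 29. With X ~ Binomial(29, 0.15), P(Y > 29) = P(X ≤ 3).
  k=0: C(29,0)·0.15^0·0.85^29 = 0.008977
  k=1: C(29,1)·0.15^1·0.85^28 = 0.045943
  k=2: C(29,2)·0.15^2·0.85^27 = 0.113506
  k=3: C(29,3)·0.15^3·0.85^26 = 0.180275
P(X ≤ 3) = 0.348701

0.3487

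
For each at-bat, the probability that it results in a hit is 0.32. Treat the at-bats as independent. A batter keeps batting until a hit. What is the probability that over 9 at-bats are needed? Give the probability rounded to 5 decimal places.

0.03109

Y = number of at-bats to the first success; geometric, p = 0.32.
P(Y > 9) = P(first 9 all fail) = (1−p)^9 = 0.0310871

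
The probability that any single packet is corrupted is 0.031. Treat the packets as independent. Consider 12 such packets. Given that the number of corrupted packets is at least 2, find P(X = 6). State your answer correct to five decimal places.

X ~ Binomial(12, 0.031). Want P(X=6 | X≥2) = P(X=6) / P(X≥2).
P(X=6) = C(12,6)·0.031^6·0.969^6 = 0.0000007
P(X≥2) = 1 − 0.6853072 − 0.2630901 = 0.0516027
Ratio = 0.0000007 / 0.0516027 = 0.0000132

0.00001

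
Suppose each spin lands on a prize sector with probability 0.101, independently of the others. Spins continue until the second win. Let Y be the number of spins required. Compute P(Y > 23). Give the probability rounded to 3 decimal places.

0.310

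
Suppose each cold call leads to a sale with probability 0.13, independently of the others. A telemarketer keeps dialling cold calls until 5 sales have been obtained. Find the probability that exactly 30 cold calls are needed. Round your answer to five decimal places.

0.02713

Y = trial on which the fifth success occurs; negative binomial, r=5, p=0.13.
P(Y=30) = C(29,4) · p^5 · (1−p)^25
= 23751 · 3.7129e-05 · 0.03076 = 0.0271256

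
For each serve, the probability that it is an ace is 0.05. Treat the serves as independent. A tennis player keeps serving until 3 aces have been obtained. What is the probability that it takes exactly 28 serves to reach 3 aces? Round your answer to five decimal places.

0.01217

Y = trial on which the third success occurs; negative binomial, r=3, p=0.05.
P(Y=28) = C(27,2) · p^3 · (1−p)^25
= 351 · 0.000125 · 0.27739 = 0.0121705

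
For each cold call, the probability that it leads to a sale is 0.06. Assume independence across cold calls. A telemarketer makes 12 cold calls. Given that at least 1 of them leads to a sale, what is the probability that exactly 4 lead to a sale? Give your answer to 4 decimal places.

0.0075

X ~ Binomial(12, 0.06). Want P(X=4 | X≥1) = P(X=4) / P(X≥1).
P(X=4) = C(12,4)·0.06^4·0.94^8 = 0.003911
P(X≥1) = 1 − 0.475920 = 0.524080
Ratio = 0.003911 / 0.524080 = 0.007462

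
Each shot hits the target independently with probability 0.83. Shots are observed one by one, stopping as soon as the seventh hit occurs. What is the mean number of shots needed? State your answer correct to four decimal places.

Y = total shots until the seventh success; negative binomial with r=7, p=0.83.
E[Y] = r / p = 7 / 0.83 = 8.433735

8.4337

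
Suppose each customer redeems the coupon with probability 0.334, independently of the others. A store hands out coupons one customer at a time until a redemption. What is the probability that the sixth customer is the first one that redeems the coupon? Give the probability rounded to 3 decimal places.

0.044

Geometric (trials to first success), p = 0.334.
P(Y = 6) = (1−p)^5 · p = 0.13103 · 0.334 = 0.04376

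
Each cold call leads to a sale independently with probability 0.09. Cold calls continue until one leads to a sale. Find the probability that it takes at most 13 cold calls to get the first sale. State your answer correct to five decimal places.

0.70655

Y = number of cold calls to the first success; geometric, p = 0.09.
P(Y ≤ 13) = 1 − (1−p)^13 = 1 − 0.2934527 = 0.7065473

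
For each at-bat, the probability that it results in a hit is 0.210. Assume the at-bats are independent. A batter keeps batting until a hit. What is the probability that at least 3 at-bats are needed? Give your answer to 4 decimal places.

0.6241

Y = number of at-bats to the first success; geometric, p = 0.21.
P(Y > 2) = P(first 2 all fail) = (1−p)^2 = 0.624100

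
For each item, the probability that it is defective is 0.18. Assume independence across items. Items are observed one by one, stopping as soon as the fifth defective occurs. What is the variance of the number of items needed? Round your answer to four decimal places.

Y = total items until the fifth success; negative binomial with r=5, p=0.18.
Var(Y) = r(1−p)/p² = 5·0.82 / 0.18² = 126.543210

126.5432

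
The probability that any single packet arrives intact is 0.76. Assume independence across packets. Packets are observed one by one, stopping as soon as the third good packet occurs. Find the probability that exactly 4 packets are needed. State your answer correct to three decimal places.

0.316

Y = trial on which the third success occurs; negative binomial, r=3, p=0.76.
P(Y=4) = C(3,2) · p^3 · (1−p)^1
= 3 · 0.43898 · 0.24 = 0.31606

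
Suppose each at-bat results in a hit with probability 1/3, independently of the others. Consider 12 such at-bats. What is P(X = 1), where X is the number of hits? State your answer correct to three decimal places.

X ~ Binomial(n=12, p=0.333333).
P(X=1) = C(12,1) · p^1 · (1−p)^11
= 12 · 0.33333 · 0.011561 = 0.04624

0.046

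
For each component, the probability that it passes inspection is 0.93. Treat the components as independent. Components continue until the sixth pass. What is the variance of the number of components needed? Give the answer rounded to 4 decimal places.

Y = total components until the sixth success; negative binomial with r=6, p=0.93.
Var(Y) = r(1−p)/p² = 6·0.07 / 0.93² = 0.485605

0.4856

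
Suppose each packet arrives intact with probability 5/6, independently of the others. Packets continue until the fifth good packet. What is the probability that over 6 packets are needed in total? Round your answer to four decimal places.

0.2632

Needing more than 6 packets ⇔ fewer than 5 successes in the first 6. With X ~ Binomial(6, 0.833333), P(Y > 6) = P(X ≤ 4).
  k=0: C(6,0)·0.833333^0·0.166667^6 = 0.000021
  k=1: C(6,1)·0.833333^1·0.166667^5 = 0.000643
  k=2: C(6,2)·0.833333^2·0.166667^4 = 0.008038
  k=3: C(6,3)·0.833333^3·0.166667^3 = 0.053584
  k=4: C(6,4)·0.833333^4·0.166667^2 = 0.200939
P(X ≤ 4) = 0.263224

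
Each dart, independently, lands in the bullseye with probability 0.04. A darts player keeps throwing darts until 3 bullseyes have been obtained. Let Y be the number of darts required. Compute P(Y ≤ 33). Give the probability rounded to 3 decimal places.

Finishing within 33 darts ⇔ at least 3 successes in the first 33. With X ~ Binomial(33, 0.04), P(Y ≤ 33) = 1 − P(X ≤ 2).
  k=0: C(33,0)·0.04^0·0.96^33 = 0.25999
  k=1: C(33,1)·0.04^1·0.96^32 = 0.35748
  k=2: C(33,2)·0.04^2·0.96^31 = 0.23832
1 − 0.85579 = 0.14421

0.144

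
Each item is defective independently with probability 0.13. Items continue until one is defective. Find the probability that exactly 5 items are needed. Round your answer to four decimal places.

Geometric (trials to first success), p = 0.13.
P(Y = 5) = (1−p)^4 · p = 0.5729 · 0.13 = 0.074477

0.0745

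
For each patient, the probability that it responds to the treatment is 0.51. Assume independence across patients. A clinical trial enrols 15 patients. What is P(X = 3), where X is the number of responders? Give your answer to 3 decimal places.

X ~ Binomial(n=15, p=0.51).
P(X=3) = C(15,3) · p^3 · (1−p)^12
= 455 · 0.13265 · 0.00019158 = 0.01156

0.012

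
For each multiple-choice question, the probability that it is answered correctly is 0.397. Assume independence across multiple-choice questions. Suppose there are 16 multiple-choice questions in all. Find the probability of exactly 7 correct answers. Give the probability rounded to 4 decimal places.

0.1874

X ~ Binomial(n=16, p=0.397).
P(X=7) = C(16,7) · p^7 · (1−p)^9
= 11440 · 0.0015543 · 0.01054 = 0.187420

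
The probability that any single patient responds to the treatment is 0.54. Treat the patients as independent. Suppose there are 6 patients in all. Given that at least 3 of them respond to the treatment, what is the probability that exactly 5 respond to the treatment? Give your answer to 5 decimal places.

0.17409

X ~ Binomial(6, 0.54). Want P(X=5 | X≥3) = P(X=5) / P(X≥3).
P(X=5) = C(6,5)·0.54^5·0.46^1 = 0.1267295
P(X≥3) = 1 − 0.0094743 − 0.0667320 − 0.1958439 = 0.7279498
Ratio = 0.1267295 / 0.7279498 = 0.1740911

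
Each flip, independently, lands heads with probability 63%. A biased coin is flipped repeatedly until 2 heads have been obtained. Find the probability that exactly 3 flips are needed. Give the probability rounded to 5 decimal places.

0.29371

Y = trial on which the second success occurs; negative binomial, r=2, p=0.63.
P(Y=3) = C(2,1) · p^2 · (1−p)^1
= 2 · 0.3969 · 0.37 = 0.2937060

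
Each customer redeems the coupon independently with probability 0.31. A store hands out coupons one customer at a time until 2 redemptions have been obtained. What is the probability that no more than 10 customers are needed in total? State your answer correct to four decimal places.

0.8656

Finishing within 10 customers ⇔ at least 2 successes in the first 10. With X ~ Binomial(10, 0.31), P(Y ≤ 10) = 1 − P(X ≤ 1).
  k=0: C(10,0)·0.31^0·0.69^10 = 0.024462
  k=1: C(10,1)·0.31^1·0.69^9 = 0.109901
1 − 0.134363 = 0.865637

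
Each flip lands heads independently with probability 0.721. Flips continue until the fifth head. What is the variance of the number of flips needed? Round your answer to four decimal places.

2.6835

Y = total flips until the fifth success; negative binomial with r=5, p=0.721.
Var(Y) = r(1−p)/p² = 5·0.279 / 0.721² = 2.683513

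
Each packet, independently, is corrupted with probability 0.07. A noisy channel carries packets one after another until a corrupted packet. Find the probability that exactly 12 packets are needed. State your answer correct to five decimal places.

Geometric (trials to first success), p = 0.07.
P(Y = 12) = (1−p)^11 · p = 0.4501 · 0.07 = 0.0315072

0.03151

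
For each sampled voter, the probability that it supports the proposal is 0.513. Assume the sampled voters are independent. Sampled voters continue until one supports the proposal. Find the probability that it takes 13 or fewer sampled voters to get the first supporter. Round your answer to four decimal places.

0.9999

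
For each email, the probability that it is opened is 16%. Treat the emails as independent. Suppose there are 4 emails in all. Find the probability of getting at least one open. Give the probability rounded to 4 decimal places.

P(at least one) = 1 − P(none) = 1 − (1 − 0.16)^4
= 1 − 0.497871 = 0.502129

0.5021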